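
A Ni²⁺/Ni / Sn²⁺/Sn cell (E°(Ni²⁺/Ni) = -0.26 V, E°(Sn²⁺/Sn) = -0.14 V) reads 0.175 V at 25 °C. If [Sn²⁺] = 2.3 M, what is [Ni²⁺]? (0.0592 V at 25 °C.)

From the Nernst equation, log Q = n(E° − E)/0.0592 = 2(0.12 − 0.175)/0.0592 = -1.858, so Q = 0.0139.
With Q = [Ni²⁺]/[Sn²⁺] and the known concentrations, [Ni²⁺] in the numerator gives [Ni²⁺] = 0.032 M.

0.032 M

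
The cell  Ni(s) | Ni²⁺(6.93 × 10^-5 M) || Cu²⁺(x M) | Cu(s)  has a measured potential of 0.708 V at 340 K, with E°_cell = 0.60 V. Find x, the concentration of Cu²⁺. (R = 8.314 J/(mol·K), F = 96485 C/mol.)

0.11 M

From the Nernst equation, ln Q = nF(E° − E)/RT = 2×96485×(0.60 − 0.708)/(8.314×340) = -7.373, so Q = 6.28 × 10^-4.
With Q = [Ni²⁺]/[Cu²⁺] and the known concentrations, [Cu²⁺] in the denominator gives [Cu²⁺] = 0.11 M.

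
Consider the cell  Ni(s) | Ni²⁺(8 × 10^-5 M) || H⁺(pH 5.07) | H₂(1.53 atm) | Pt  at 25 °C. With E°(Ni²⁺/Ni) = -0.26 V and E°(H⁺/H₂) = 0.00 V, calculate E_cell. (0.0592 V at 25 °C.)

The hydrogen couple is the cathode, so E°_cell = 0.26 V; n = 2.
[H⁺] = 10^(−5.07) = 8.5 × 10^-6 M, and Q = [Ni²⁺]·P(H₂) / [H⁺]^2 = 1.69 × 10^6.
E = E° − (0.0592/2) log Q = 0.26 − (0.0592/2)(6.228) = 0.076 V.

0.076 V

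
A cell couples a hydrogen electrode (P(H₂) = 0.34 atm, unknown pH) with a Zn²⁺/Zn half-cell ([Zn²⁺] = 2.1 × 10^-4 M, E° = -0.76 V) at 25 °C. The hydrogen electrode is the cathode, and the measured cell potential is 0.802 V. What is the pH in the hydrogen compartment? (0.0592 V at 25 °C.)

E°_cell = 0.76 V and n = 2.
log Q = n(E° − E)/0.0592 = 2×(0.76 − 0.802)/0.0592 = -1.419.
With Q = [Zn²⁺]·P(H₂) / [H⁺]^2, solving for [H⁺] gives log[H⁺] = -1.364, so pH = 1.36.

pH = 1.36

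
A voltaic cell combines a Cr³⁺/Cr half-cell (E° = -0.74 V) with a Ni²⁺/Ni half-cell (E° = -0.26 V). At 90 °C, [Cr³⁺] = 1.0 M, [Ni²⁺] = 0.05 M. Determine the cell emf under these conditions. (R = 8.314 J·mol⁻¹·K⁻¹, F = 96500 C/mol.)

The Ni²⁺/Ni couple has the higher reduction potential and acts as the cathode, so E°_cell = -0.26 − (-0.74) = 0.48 V.
Balancing electrons gives n = 6; the reaction quotient is Q = [Cr³⁺]^2/[Ni²⁺]^3 = 8000.
E = E° − (RT/nF) ln Q = 0.48 − (8.314×363)/(6×96500) × (8.987) = 0.480 − 0.047 = 0.433 V.

0.433 V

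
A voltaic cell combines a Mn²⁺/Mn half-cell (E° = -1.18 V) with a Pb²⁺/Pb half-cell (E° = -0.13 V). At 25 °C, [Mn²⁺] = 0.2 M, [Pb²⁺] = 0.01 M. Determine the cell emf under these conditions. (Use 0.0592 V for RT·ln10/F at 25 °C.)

The Pb²⁺/Pb couple has the higher reduction potential and acts as the cathode, so E°_cell = -0.13 − (-1.18) = 1.05 V.
Balancing electrons gives n = 2; the reaction quotient is Q = [Mn²⁺]/[Pb²⁺] = 20.0.
At 25 °C, E = E° − (0.0592/n) log Q = 1.05 − (0.0592/2)(1.301) = 1.050 − 0.039 = 1.011 V.

1.01 V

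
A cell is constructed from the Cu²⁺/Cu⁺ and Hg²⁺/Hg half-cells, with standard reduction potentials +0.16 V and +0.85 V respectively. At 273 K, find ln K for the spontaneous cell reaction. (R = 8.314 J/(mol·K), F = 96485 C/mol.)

E°_cell = +0.85 − (+0.16) = 0.69 V, with n = 2 electrons transferred.
At equilibrium E = 0, so the Nernst equation gives ln K = nFE°/RT = (2)(96485)(0.69)/((8.314)(273)) = 58.66.

ln K = 58.7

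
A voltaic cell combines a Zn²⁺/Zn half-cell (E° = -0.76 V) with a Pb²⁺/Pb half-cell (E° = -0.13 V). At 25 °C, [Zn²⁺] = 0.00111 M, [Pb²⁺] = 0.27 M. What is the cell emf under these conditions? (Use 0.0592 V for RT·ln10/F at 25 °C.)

0.701 V

The Pb²⁺/Pb couple has the higher reduction potential and acts as the cathode, so E°_cell = -0.13 − (-0.76) = 0.63 V.
Balancing electrons gives n = 2; the reaction quotient is Q = [Zn²⁺]/[Pb²⁺] = 0.00411.
At 25 °C, E = E° − (0.0592/n) log Q = 0.63 − (0.0592/2)(-2.386) = 0.630 + 0.071 = 0.701 V.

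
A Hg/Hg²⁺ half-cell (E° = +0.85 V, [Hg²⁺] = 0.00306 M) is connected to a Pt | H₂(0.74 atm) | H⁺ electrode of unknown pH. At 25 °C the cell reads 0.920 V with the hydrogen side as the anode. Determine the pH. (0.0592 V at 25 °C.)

E°_cell = 0.85 V and n = 2.
log Q = n(E° − E)/0.0592 = 2×(0.85 − 0.920)/0.0592 = -2.365.
With Q = [H⁺]^2 / ([Hg²⁺]·P(H₂)), solving for [H⁺] gives log[H⁺] = -2.505, so pH = 2.50.

pH = 2.50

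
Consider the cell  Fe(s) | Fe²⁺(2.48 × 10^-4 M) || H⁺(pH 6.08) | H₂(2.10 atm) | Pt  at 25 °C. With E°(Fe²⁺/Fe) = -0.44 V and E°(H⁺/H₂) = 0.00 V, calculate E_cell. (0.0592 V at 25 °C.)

The hydrogen couple is the cathode, so E°_cell = 0.44 V; n = 2.
[H⁺] = 10^(−6.08) = 8.3 × 10^-7 M, and Q = [Fe²⁺]·P(H₂) / [H⁺]^2 = 7.53 × 10^8.
E = E° − (0.0592/2) log Q = 0.44 − (0.0592/2)(8.877) = 0.177 V.

0.18 V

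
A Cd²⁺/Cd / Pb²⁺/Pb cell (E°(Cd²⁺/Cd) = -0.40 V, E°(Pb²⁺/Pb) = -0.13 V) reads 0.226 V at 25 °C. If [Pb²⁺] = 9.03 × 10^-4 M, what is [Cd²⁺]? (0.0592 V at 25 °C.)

From the Nernst equation, log Q = n(E° − E)/0.0592 = 2(0.27 − 0.226)/0.0592 = 1.486, so Q = 30.7.
With Q = [Cd²⁺]/[Pb²⁺] and the known concentrations, [Cd²⁺] in the numerator gives [Cd²⁺] = 0.028 M.

0.028 M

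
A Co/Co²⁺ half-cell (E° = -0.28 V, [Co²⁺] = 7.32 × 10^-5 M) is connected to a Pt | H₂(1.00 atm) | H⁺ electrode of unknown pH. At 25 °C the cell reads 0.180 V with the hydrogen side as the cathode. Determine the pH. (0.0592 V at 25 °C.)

pH = 3.76

E°_cell = 0.28 V and n = 2.
log Q = n(E° − E)/0.0592 = 2×(0.28 − 0.180)/0.0592 = 3.378.
With Q = [Co²⁺]·P(H₂) / [H⁺]^2, solving for [H⁺] gives log[H⁺] = -3.757, so pH = 3.76.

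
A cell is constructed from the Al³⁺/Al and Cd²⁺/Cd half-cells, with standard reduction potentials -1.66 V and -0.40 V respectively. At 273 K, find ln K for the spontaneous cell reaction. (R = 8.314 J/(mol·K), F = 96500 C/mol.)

ln K = 321.4

E°_cell = -0.40 − (-1.66) = 1.26 V, with n = 6 electrons transferred.
At equilibrium E = 0, so the Nernst equation gives ln K = nFE°/RT = (6)(96500)(1.26)/((8.314)(273)) = 321.42.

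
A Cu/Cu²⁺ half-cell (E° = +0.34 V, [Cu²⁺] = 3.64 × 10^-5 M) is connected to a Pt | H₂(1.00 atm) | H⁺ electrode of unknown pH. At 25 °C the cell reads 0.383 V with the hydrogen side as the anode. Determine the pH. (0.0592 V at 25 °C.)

pH = 2.95

E°_cell = 0.34 V and n = 2.
log Q = n(E° − E)/0.0592 = 2×(0.34 − 0.383)/0.0592 = -1.453.
With Q = [H⁺]^2 / ([Cu²⁺]·P(H₂)), solving for [H⁺] gives log[H⁺] = -2.946, so pH = 2.95.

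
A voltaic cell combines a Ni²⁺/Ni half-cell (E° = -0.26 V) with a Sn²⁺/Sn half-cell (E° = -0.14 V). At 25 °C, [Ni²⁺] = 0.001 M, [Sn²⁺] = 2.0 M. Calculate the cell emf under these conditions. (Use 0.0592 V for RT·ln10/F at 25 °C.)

0.218 V

The Sn²⁺/Sn couple has the higher reduction potential and acts as the cathode, so E°_cell = -0.14 − (-0.26) = 0.12 V.
Balancing electrons gives n = 2; the reaction quotient is Q = [Ni²⁺]/[Sn²⁺] = 5 × 10^-4.
At 25 °C, E = E° − (0.0592/n) log Q = 0.12 − (0.0592/2)(-3.301) = 0.120 + 0.098 = 0.218 V.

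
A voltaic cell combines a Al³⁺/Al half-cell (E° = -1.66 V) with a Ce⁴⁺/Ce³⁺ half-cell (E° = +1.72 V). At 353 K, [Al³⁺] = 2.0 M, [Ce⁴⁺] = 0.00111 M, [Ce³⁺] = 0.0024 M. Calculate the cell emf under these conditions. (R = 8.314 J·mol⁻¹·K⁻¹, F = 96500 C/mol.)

3.35 V

The Ce⁴⁺/Ce³⁺ couple has the higher reduction potential and acts as the cathode, so E°_cell = +1.72 − (-1.66) = 3.38 V.
Balancing electrons gives n = 3; the reaction quotient is Q = [Al³⁺]·[Ce³⁺]^3/[Ce⁴⁺]^3 = 20.2.
E = E° − (RT/nF) ln Q = 3.38 − (8.314×353)/(3×96500) × (3.006) = 3.380 − 0.030 = 3.350 V.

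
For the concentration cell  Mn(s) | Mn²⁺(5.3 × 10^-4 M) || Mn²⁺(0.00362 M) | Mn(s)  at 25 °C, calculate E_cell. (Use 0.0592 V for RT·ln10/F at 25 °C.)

0.025 V

Both half-cells are Mn²⁺/Mn, so E°_cell = 0. The concentrated side is the cathode; the cell reaction moves Mn²⁺ from high to low concentration with n = 2.
Q = [Mn²⁺]_dilute/[Mn²⁺]_conc = 5.3 × 10^-4/0.00362 = 0.146.
E = 0 − (0.0592/2) log Q = −(0.0592/2)(-0.834) = 0.0247 V.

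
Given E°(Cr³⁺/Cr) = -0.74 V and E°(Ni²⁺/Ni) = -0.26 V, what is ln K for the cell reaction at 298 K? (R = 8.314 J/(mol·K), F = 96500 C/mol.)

ln K = 112.2

E°_cell = -0.26 − (-0.74) = 0.48 V, with n = 6 electrons transferred.
At equilibrium E = 0, so the Nernst equation gives ln K = nFE°/RT = (6)(96500)(0.48)/((8.314)(298)) = 112.17.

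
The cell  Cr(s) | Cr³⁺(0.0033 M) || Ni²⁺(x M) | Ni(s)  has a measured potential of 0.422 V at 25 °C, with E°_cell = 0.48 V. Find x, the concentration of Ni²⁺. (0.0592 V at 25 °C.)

2.4 × 10^-4 M

From the Nernst equation, log Q = n(E° − E)/0.0592 = 6(0.48 − 0.422)/0.0592 = 5.878, so Q = 7.56 × 10^5.
With Q = [Cr³⁺]^2/[Ni²⁺]^3 and the known concentrations, [Ni²⁺]^3 in the denominator gives [Ni²⁺] = 2.4 × 10^-4 M.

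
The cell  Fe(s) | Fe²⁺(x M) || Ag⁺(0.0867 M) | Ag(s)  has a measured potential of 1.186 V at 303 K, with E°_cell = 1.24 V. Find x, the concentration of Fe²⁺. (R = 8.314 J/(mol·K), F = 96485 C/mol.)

From the Nernst equation, ln Q = nF(E° − E)/RT = 2×96485×(1.24 − 1.186)/(8.314×303) = 4.136, so Q = 62.6.
With Q = [Fe²⁺]/[Ag⁺]^2 and the known concentrations, [Fe²⁺] in the numerator gives [Fe²⁺] = 0.47 M.

0.47 M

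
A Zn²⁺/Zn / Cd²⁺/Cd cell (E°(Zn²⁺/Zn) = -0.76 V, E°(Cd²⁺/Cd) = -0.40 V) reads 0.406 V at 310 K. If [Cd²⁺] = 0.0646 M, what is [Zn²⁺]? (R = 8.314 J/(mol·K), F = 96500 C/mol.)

From the Nernst equation, ln Q = nF(E° − E)/RT = 2×96500×(0.36 − 0.406)/(8.314×310) = -3.445, so Q = 0.0319.
With Q = [Zn²⁺]/[Cd²⁺] and the known concentrations, [Zn²⁺] in the numerator gives [Zn²⁺] = 0.0021 M.

0.0021 M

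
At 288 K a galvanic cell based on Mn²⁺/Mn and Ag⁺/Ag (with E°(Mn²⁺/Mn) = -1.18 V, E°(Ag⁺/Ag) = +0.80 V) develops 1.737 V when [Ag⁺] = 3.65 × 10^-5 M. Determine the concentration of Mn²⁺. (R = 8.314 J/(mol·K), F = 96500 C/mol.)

From the Nernst equation, ln Q = nF(E° − E)/RT = 2×96500×(1.98 − 1.737)/(8.314×288) = 19.587, so Q = 3.21 × 10^8.
With Q = [Mn²⁺]/[Ag⁺]^2 and the known concentrations, [Mn²⁺] in the numerator gives [Mn²⁺] = 0.43 M.

0.43 M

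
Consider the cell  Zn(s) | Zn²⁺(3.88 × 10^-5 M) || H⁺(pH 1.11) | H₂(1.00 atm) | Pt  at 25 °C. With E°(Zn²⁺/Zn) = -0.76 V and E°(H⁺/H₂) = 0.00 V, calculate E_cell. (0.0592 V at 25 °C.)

The hydrogen couple is the cathode, so E°_cell = 0.76 V; n = 2.
[H⁺] = 10^(−1.11) = 0.078 M, and Q = [Zn²⁺]·P(H₂) / [H⁺]^2 = 0.00644.
E = E° − (0.0592/2) log Q = 0.76 − (0.0592/2)(-2.191) = 0.825 V.

0.82 V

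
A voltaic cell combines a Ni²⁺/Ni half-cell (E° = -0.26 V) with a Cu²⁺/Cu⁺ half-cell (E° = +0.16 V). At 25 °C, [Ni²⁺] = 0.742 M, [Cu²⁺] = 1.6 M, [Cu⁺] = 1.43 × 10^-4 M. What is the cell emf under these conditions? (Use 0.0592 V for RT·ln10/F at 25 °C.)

The Cu²⁺/Cu⁺ couple has the higher reduction potential and acts as the cathode, so E°_cell = +0.16 − (-0.26) = 0.42 V.
Balancing electrons gives n = 2; the reaction quotient is Q = [Ni²⁺]·[Cu⁺]^2/[Cu²⁺]^2 = 5.93 × 10^-9.
At 25 °C, E = E° − (0.0592/n) log Q = 0.42 − (0.0592/2)(-8.227) = 0.420 + 0.244 = 0.664 V.

0.664 V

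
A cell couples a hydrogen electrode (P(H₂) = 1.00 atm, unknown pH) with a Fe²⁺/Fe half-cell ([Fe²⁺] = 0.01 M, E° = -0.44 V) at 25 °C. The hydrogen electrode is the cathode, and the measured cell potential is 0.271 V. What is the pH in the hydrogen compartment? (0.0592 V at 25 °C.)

E°_cell = 0.44 V and n = 2.
log Q = n(E° − E)/0.0592 = 2×(0.44 − 0.271)/0.0592 = 5.709.
With Q = [Fe²⁺]·P(H₂) / [H⁺]^2, solving for [H⁺] gives log[H⁺] = -3.855, so pH = 3.85.

pH = 3.85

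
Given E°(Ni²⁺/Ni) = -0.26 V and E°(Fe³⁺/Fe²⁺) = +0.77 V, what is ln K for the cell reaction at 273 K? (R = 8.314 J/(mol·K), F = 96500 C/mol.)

ln K = 87.6

E°_cell = +0.77 − (-0.26) = 1.03 V, with n = 2 electrons transferred.
At equilibrium E = 0, so the Nernst equation gives ln K = nFE°/RT = (2)(96500)(1.03)/((8.314)(273)) = 87.58.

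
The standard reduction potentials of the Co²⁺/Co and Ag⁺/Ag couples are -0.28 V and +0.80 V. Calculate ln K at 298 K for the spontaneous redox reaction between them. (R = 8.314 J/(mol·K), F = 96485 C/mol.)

ln K = 84.1

E°_cell = +0.80 − (-0.28) = 1.08 V, with n = 2 electrons transferred.
At equilibrium E = 0, so the Nernst equation gives ln K = nFE°/RT = (2)(96485)(1.08)/((8.314)(298)) = 84.12.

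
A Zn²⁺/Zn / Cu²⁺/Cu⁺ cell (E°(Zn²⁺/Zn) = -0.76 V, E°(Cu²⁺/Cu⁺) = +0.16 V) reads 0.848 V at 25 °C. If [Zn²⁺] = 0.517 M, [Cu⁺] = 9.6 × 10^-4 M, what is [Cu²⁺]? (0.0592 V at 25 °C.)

4.2 × 10^-5 M

From the Nernst equation, log Q = n(E° − E)/0.0592 = 2(0.92 − 0.848)/0.0592 = 2.432, so Q = 271.
With Q = [Zn²⁺]·[Cu⁺]^2/[Cu²⁺]^2 and the known concentrations, [Cu²⁺]^2 in the denominator gives [Cu²⁺] = 4.2 × 10^-5 M.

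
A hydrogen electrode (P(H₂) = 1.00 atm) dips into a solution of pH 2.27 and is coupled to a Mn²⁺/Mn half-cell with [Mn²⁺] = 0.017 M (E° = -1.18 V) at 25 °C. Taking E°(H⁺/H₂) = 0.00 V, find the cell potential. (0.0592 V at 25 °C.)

The hydrogen couple is the cathode, so E°_cell = 1.18 V; n = 2.
[H⁺] = 10^(−2.27) = 0.0054 M, and Q = [Mn²⁺]·P(H₂) / [H⁺]^2 = 589.
E = E° − (0.0592/2) log Q = 1.18 − (0.0592/2)(2.770) = 1.098 V.

1.10 V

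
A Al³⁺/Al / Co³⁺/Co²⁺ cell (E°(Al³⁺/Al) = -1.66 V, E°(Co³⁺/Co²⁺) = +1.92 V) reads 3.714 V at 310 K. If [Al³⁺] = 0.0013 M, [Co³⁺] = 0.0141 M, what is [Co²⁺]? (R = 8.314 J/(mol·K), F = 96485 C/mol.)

8.6 × 10^-4 M

From the Nernst equation, ln Q = nF(E° − E)/RT = 3×96485×(3.58 − 3.714)/(8.314×310) = -15.049, so Q = 2.91 × 10^-7.
With Q = [Al³⁺]·[Co²⁺]^3/[Co³⁺]^3 and the known concentrations, [Co²⁺]^3 in the numerator gives [Co²⁺] = 8.6 × 10^-4 M.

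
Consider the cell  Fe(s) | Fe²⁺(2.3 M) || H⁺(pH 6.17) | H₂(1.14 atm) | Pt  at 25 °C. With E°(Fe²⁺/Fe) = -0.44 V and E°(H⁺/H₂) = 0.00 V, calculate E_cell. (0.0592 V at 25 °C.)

The hydrogen couple is the cathode, so E°_cell = 0.44 V; n = 2.
[H⁺] = 10^(−6.17) = 6.8 × 10^-7 M, and Q = [Fe²⁺]·P(H₂) / [H⁺]^2 = 5.74 × 10^12.
E = E° − (0.0592/2) log Q = 0.44 − (0.0592/2)(12.759) = 0.062 V.

0.062 V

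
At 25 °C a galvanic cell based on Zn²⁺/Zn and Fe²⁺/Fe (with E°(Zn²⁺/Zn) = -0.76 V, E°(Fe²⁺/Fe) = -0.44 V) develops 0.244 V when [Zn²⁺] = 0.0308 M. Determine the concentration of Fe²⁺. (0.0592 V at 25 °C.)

From the Nernst equation, log Q = n(E° − E)/0.0592 = 2(0.32 − 0.244)/0.0592 = 2.568, so Q = 369.
With Q = [Zn²⁺]/[Fe²⁺] and the known concentrations, [Fe²⁺] in the denominator gives [Fe²⁺] = 8.3 × 10^-5 M.

8.3 × 10^-5 M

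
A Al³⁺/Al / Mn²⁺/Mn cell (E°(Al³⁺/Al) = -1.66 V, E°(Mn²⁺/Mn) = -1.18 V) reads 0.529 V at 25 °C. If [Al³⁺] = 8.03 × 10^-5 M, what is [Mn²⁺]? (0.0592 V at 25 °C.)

From the Nernst equation, log Q = n(E° − E)/0.0592 = 6(0.48 − 0.529)/0.0592 = -4.966, so Q = 1.08 × 10^-5.
With Q = [Al³⁺]^2/[Mn²⁺]^3 and the known concentrations, [Mn²⁺]^3 in the denominator gives [Mn²⁺] = 0.084 M.

0.084 M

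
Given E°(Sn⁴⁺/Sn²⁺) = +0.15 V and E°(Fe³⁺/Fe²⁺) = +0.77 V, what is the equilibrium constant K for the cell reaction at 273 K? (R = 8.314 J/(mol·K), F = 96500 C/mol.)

E°_cell = +0.77 − (+0.15) = 0.62 V, with n = 2 electrons transferred.
At equilibrium E = 0, so the Nernst equation gives ln K = nFE°/RT = (2)(96500)(0.62)/((8.314)(273)) = 52.72.
K = e^52.72 = 7.9 × 10^22.

7.9 × 10^22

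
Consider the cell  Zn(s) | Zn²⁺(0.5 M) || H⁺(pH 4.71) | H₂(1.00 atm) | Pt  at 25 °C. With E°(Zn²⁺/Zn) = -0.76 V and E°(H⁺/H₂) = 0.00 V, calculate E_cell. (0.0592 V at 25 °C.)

The hydrogen couple is the cathode, so E°_cell = 0.76 V; n = 2.
[H⁺] = 10^(−4.71) = 1.9 × 10^-5 M, and Q = [Zn²⁺]·P(H₂) / [H⁺]^2 = 1.32 × 10^9.
E = E° − (0.0592/2) log Q = 0.76 − (0.0592/2)(9.119) = 0.490 V.

0.49 V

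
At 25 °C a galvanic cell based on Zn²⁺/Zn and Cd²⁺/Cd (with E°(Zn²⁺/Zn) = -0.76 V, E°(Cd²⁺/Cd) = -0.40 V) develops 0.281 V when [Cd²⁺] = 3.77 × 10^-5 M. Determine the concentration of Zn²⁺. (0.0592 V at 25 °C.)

From the Nernst equation, log Q = n(E° − E)/0.0592 = 2(0.36 − 0.281)/0.0592 = 2.669, so Q = 467.
With Q = [Zn²⁺]/[Cd²⁺] and the known concentrations, [Zn²⁺] in the numerator gives [Zn²⁺] = 0.018 M.

0.018 M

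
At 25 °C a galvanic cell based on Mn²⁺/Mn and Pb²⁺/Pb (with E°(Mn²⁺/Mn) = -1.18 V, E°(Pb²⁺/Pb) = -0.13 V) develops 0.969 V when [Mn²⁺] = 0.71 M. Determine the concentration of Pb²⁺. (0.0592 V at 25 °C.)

From the Nernst equation, log Q = n(E° − E)/0.0592 = 2(1.05 − 0.969)/0.0592 = 2.736, so Q = 545.
With Q = [Mn²⁺]/[Pb²⁺] and the known concentrations, [Pb²⁺] in the denominator gives [Pb²⁺] = 0.0013 M.

0.0013 M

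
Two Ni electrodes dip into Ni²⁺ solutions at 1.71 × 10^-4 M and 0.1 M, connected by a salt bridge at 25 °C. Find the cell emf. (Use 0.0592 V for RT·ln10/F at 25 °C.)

Both half-cells are Ni²⁺/Ni, so E°_cell = 0. The concentrated side is the cathode; the cell reaction moves Ni²⁺ from high to low concentration with n = 2.
Q = [Ni²⁺]_dilute/[Ni²⁺]_conc = 1.71 × 10^-4/0.1 = 0.00171.
E = 0 − (0.0592/2) log Q = −(0.0592/2)(-2.767) = 0.0819 V.

0.082 V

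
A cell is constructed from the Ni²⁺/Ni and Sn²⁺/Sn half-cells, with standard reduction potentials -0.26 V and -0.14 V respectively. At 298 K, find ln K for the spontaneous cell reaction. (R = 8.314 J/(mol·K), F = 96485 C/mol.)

ln K = 9.3

E°_cell = -0.14 − (-0.26) = 0.12 V, with n = 2 electrons transferred.
At equilibrium E = 0, so the Nernst equation gives ln K = nFE°/RT = (2)(96485)(0.12)/((8.314)(298)) = 9.35.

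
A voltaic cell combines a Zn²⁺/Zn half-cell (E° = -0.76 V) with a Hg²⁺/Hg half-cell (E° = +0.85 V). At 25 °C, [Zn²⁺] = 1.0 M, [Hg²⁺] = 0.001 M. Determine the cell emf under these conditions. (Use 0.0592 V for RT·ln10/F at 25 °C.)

1.52 V

The Hg²⁺/Hg couple has the higher reduction potential and acts as the cathode, so E°_cell = +0.85 − (-0.76) = 1.61 V.
Balancing electrons gives n = 2; the reaction quotient is Q = [Zn²⁺]/[Hg²⁺] = 1000.
At 25 °C, E = E° − (0.0592/n) log Q = 1.61 − (0.0592/2)(3.000) = 1.610 − 0.089 = 1.521 V.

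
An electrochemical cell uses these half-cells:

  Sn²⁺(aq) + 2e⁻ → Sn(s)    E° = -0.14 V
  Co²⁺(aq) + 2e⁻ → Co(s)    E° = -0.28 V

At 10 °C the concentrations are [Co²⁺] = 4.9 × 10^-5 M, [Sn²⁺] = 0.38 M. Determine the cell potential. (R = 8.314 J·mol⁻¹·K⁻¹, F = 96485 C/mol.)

0.249 V

The Sn²⁺/Sn couple has the higher reduction potential and acts as the cathode, so E°_cell = -0.14 − (-0.28) = 0.14 V.
Balancing electrons gives n = 2; the reaction quotient is Q = [Co²⁺]/[Sn²⁺] = 1.29 × 10^-4.
E = E° − (RT/nF) ln Q = 0.14 − (8.314×283)/(2×96485) × (-8.956) = 0.140 + 0.109 = 0.249 V.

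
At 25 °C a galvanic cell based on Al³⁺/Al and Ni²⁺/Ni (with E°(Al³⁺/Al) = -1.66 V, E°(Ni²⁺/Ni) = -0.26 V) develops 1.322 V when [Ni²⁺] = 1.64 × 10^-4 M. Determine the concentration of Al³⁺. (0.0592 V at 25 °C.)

0.019 M

From the Nernst equation, log Q = n(E° − E)/0.0592 = 6(1.40 − 1.322)/0.0592 = 7.905, so Q = 8.04 × 10^7.
With Q = [Al³⁺]^2/[Ni²⁺]^3 and the known concentrations, [Al³⁺]^2 in the numerator gives [Al³⁺] = 0.019 M.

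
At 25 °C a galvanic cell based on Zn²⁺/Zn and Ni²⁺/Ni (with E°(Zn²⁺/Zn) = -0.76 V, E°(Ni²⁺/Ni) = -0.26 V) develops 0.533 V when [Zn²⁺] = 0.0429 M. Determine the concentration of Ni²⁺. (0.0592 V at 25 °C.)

From the Nernst equation, log Q = n(E° − E)/0.0592 = 2(0.50 − 0.533)/0.0592 = -1.115, so Q = 0.0768.
With Q = [Zn²⁺]/[Ni²⁺] and the known concentrations, [Ni²⁺] in the denominator gives [Ni²⁺] = 0.56 M.

0.56 M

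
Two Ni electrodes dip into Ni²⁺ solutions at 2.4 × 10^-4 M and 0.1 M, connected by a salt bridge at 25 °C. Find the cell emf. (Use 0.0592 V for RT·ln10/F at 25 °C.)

Both half-cells are Ni²⁺/Ni, so E°_cell = 0. The concentrated side is the cathode; the cell reaction moves Ni²⁺ from high to low concentration with n = 2.
Q = [Ni²⁺]_dilute/[Ni²⁺]_conc = 2.4 × 10^-4/0.1 = 0.00240.
E = 0 − (0.0592/2) log Q = −(0.0592/2)(-2.620) = 0.0776 V.

0.078 V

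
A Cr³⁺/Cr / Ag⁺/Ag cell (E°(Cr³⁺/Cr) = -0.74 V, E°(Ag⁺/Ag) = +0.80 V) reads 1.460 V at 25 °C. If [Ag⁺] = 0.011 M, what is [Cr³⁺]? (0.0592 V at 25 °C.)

From the Nernst equation, log Q = n(E° − E)/0.0592 = 3(1.54 − 1.460)/0.0592 = 4.054, so Q = 1.13 × 10^4.
With Q = [Cr³⁺]/[Ag⁺]^3 and the known concentrations, [Cr³⁺] in the numerator gives [Cr³⁺] = 0.015 M.

0.015 M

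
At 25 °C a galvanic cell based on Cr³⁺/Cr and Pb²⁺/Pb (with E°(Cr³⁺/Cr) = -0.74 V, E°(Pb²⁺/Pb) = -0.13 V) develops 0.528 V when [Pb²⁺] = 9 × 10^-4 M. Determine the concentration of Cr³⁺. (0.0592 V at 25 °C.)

0.39 M

From the Nernst equation, log Q = n(E° − E)/0.0592 = 6(0.61 − 0.528)/0.0592 = 8.311, so Q = 2.05 × 10^8.
With Q = [Cr³⁺]^2/[Pb²⁺]^3 and the known concentrations, [Cr³⁺]^2 in the numerator gives [Cr³⁺] = 0.39 M.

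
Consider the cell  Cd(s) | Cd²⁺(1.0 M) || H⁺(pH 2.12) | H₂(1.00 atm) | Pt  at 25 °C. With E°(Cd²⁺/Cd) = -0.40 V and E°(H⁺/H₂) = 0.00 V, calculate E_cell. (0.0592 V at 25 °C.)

The hydrogen couple is the cathode, so E°_cell = 0.40 V; n = 2.
[H⁺] = 10^(−2.12) = 0.0076 M, and Q = [Cd²⁺]·P(H₂) / [H⁺]^2 = 1.74 × 10^4.
E = E° − (0.0592/2) log Q = 0.40 − (0.0592/2)(4.240) = 0.274 V.

0.27 V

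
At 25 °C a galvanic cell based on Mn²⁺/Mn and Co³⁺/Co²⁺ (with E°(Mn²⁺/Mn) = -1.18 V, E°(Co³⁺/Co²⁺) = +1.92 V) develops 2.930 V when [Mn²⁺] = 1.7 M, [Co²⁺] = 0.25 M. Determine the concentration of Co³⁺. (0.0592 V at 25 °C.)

4.4 × 10^-4 M

From the Nernst equation, log Q = n(E° − E)/0.0592 = 2(3.10 − 2.930)/0.0592 = 5.743, so Q = 5.54 × 10^5.
With Q = [Mn²⁺]·[Co²⁺]^2/[Co³⁺]^2 and the known concentrations, [Co³⁺]^2 in the denominator gives [Co³⁺] = 4.4 × 10^-4 M.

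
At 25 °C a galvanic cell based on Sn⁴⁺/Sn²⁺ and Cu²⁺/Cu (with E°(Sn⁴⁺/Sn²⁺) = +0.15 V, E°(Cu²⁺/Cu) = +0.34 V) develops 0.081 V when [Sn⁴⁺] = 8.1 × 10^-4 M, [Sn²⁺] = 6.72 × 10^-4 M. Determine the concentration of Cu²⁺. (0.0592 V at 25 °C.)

2.5 × 10^-4 M

From the Nernst equation, log Q = n(E° − E)/0.0592 = 2(0.19 − 0.081)/0.0592 = 3.682, so Q = 4810.
With Q = [Sn⁴⁺]/([Sn²⁺]·[Cu²⁺]) and the known concentrations, [Cu²⁺] in the denominator gives [Cu²⁺] = 2.5 × 10^-4 M.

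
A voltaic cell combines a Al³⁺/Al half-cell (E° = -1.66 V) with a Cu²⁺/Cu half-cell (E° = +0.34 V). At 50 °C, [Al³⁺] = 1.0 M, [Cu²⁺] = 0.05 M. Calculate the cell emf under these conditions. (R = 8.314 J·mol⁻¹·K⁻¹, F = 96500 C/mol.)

1.96 V

The Cu²⁺/Cu couple has the higher reduction potential and acts as the cathode, so E°_cell = +0.34 − (-1.66) = 2.00 V.
Balancing electrons gives n = 6; the reaction quotient is Q = [Al³⁺]^2/[Cu²⁺]^3 = 8000.
E = E° − (RT/nF) ln Q = 2.00 − (8.314×323)/(6×96500) × (8.987) = 2.000 − 0.042 = 1.958 V.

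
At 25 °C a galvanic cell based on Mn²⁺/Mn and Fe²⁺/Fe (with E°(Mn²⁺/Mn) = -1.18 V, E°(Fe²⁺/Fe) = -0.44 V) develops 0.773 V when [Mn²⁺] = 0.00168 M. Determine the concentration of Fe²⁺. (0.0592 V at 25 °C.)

From the Nernst equation, log Q = n(E° − E)/0.0592 = 2(0.74 − 0.773)/0.0592 = -1.115, so Q = 0.0768.
With Q = [Mn²⁺]/[Fe²⁺] and the known concentrations, [Fe²⁺] in the denominator gives [Fe²⁺] = 0.022 M.

0.022 M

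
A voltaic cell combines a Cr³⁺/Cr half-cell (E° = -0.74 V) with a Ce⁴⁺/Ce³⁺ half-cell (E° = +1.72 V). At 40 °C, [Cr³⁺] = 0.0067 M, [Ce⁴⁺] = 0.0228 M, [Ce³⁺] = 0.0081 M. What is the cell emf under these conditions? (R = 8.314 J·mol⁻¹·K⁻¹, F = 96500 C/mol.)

The Ce⁴⁺/Ce³⁺ couple has the higher reduction potential and acts as the cathode, so E°_cell = +1.72 − (-0.74) = 2.46 V.
Balancing electrons gives n = 3; the reaction quotient is Q = [Cr³⁺]·[Ce³⁺]^3/[Ce⁴⁺]^3 = 3 × 10^-4.
E = E° − (RT/nF) ln Q = 2.46 − (8.314×313)/(3×96500) × (-8.110) = 2.460 + 0.073 = 2.533 V.

2.53 V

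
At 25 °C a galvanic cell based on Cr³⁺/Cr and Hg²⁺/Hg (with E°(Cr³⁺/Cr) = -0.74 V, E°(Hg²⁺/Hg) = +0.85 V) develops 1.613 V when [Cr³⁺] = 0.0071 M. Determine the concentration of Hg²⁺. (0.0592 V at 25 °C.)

0.22 M

From the Nernst equation, log Q = n(E° − E)/0.0592 = 6(1.59 − 1.613)/0.0592 = -2.331, so Q = 0.00467.
With Q = [Cr³⁺]^2/[Hg²⁺]^3 and the known concentrations, [Hg²⁺]^3 in the denominator gives [Hg²⁺] = 0.22 M.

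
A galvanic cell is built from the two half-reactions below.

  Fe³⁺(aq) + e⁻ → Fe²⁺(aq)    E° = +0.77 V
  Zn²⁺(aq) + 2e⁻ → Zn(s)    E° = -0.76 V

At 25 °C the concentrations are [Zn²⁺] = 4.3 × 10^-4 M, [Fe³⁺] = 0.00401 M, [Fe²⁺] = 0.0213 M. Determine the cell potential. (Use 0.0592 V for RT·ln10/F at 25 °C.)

1.59 V

The Fe³⁺/Fe²⁺ couple has the higher reduction potential and acts as the cathode, so E°_cell = +0.77 − (-0.76) = 1.53 V.
Balancing electrons gives n = 2; the reaction quotient is Q = [Zn²⁺]·[Fe²⁺]^2/[Fe³⁺]^2 = 0.0121.
At 25 °C, E = E° − (0.0592/n) log Q = 1.53 − (0.0592/2)(-1.916) = 1.530 + 0.057 = 1.587 V.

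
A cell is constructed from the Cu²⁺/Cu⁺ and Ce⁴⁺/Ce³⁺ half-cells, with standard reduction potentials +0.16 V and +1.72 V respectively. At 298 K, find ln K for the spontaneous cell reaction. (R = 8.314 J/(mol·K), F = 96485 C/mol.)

ln K = 60.8

E°_cell = +1.72 − (+0.16) = 1.56 V, with n = 1 electron transferred.
At equilibrium E = 0, so the Nernst equation gives ln K = nFE°/RT = (1)(96485)(1.56)/((8.314)(298)) = 60.75.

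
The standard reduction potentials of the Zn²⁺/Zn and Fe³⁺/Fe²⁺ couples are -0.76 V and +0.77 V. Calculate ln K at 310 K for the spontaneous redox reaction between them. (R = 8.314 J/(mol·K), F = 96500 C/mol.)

ln K = 114.6

E°_cell = +0.77 − (-0.76) = 1.53 V, with n = 2 electrons transferred.
At equilibrium E = 0, so the Nernst equation gives ln K = nFE°/RT = (2)(96500)(1.53)/((8.314)(310)) = 114.57.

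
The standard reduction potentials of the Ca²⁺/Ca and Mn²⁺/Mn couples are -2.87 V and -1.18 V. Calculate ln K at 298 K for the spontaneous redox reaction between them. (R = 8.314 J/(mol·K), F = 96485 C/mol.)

E°_cell = -1.18 − (-2.87) = 1.69 V, with n = 2 electrons transferred.
At equilibrium E = 0, so the Nernst equation gives ln K = nFE°/RT = (2)(96485)(1.69)/((8.314)(298)) = 131.63.

ln K = 131.6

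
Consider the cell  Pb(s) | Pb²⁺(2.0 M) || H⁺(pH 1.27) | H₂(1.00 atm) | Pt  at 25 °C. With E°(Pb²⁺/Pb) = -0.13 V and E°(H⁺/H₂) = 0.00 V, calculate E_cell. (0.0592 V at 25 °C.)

The hydrogen couple is the cathode, so E°_cell = 0.13 V; n = 2.
[H⁺] = 10^(−1.27) = 0.054 M, and Q = [Pb²⁺]·P(H₂) / [H⁺]^2 = 693.
E = E° − (0.0592/2) log Q = 0.13 − (0.0592/2)(2.841) = 0.046 V.

0.046 V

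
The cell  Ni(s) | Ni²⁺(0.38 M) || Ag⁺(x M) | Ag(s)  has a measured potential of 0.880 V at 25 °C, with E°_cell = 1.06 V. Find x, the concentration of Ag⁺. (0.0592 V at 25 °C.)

5.6 × 10^-4 M

From the Nernst equation, log Q = n(E° − E)/0.0592 = 2(1.06 − 0.880)/0.0592 = 6.081, so Q = 1.21 × 10^6.
With Q = [Ni²⁺]/[Ag⁺]^2 and the known concentrations, [Ag⁺]^2 in the denominator gives [Ag⁺] = 5.6 × 10^-4 M.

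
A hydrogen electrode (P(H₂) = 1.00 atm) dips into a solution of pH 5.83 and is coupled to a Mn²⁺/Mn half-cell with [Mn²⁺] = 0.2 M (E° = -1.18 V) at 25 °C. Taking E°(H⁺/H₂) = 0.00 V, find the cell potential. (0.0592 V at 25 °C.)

0.86 V

The hydrogen couple is the cathode, so E°_cell = 1.18 V; n = 2.
[H⁺] = 10^(−5.83) = 1.5 × 10^-6 M, and Q = [Mn²⁺]·P(H₂) / [H⁺]^2 = 9.14 × 10^10.
E = E° − (0.0592/2) log Q = 1.18 − (0.0592/2)(10.961) = 0.856 V.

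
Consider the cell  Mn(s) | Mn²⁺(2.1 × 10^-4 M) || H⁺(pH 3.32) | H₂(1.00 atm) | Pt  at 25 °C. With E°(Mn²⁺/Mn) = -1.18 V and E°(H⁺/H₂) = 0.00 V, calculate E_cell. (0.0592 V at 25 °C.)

1.09 V

The hydrogen couple is the cathode, so E°_cell = 1.18 V; n = 2.
[H⁺] = 10^(−3.32) = 4.8 × 10^-4 M, and Q = [Mn²⁺]·P(H₂) / [H⁺]^2 = 917.
E = E° − (0.0592/2) log Q = 1.18 − (0.0592/2)(2.962) = 1.092 V.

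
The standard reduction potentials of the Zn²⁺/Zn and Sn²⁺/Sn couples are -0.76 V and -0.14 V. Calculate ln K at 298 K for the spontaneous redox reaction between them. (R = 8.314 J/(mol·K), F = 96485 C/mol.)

ln K = 48.3

E°_cell = -0.14 − (-0.76) = 0.62 V, with n = 2 electrons transferred.
At equilibrium E = 0, so the Nernst equation gives ln K = nFE°/RT = (2)(96485)(0.62)/((8.314)(298)) = 48.29.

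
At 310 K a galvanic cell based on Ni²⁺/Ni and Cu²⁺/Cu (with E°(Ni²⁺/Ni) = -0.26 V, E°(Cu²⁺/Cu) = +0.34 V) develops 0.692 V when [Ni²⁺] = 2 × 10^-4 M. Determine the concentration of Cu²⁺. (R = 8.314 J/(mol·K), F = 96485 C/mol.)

From the Nernst equation, ln Q = nF(E° − E)/RT = 2×96485×(0.60 − 0.692)/(8.314×310) = -6.888, so Q = 0.00102.
With Q = [Ni²⁺]/[Cu²⁺] and the known concentrations, [Cu²⁺] in the denominator gives [Cu²⁺] = 0.2 M.

0.2 M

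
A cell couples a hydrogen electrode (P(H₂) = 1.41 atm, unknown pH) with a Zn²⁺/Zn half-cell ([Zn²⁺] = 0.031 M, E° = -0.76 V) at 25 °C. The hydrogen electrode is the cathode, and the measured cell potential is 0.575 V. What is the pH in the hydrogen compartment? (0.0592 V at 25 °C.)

pH = 3.80

E°_cell = 0.76 V and n = 2.
log Q = n(E° − E)/0.0592 = 2×(0.76 − 0.575)/0.0592 = 6.250.
With Q = [Zn²⁺]·P(H₂) / [H⁺]^2, solving for [H⁺] gives log[H⁺] = -3.805, so pH = 3.80.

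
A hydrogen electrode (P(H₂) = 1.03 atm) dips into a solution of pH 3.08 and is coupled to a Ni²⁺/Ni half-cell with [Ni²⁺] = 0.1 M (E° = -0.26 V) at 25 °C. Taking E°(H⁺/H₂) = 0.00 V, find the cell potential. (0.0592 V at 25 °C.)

The hydrogen couple is the cathode, so E°_cell = 0.26 V; n = 2.
[H⁺] = 10^(−3.08) = 8.3 × 10^-4 M, and Q = [Ni²⁺]·P(H₂) / [H⁺]^2 = 1.49 × 10^5.
E = E° − (0.0592/2) log Q = 0.26 − (0.0592/2)(5.173) = 0.107 V.

0.11 V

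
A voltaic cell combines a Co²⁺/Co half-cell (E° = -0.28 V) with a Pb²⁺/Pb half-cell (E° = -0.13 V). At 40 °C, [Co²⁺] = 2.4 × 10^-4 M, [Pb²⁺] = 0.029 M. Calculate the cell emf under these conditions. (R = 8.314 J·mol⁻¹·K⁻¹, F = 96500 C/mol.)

0.215 V

The Pb²⁺/Pb couple has the higher reduction potential and acts as the cathode, so E°_cell = -0.13 − (-0.28) = 0.15 V.
Balancing electrons gives n = 2; the reaction quotient is Q = [Co²⁺]/[Pb²⁺] = 0.00828.
E = E° − (RT/nF) ln Q = 0.15 − (8.314×313)/(2×96500) × (-4.794) = 0.150 + 0.065 = 0.215 V.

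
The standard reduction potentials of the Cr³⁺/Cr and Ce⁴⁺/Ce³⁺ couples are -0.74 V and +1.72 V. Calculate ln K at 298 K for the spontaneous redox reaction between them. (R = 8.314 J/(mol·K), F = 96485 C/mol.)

ln K = 287.4

E°_cell = +1.72 − (-0.74) = 2.46 V, with n = 3 electrons transferred.
At equilibrium E = 0, so the Nernst equation gives ln K = nFE°/RT = (3)(96485)(2.46)/((8.314)(298)) = 287.40.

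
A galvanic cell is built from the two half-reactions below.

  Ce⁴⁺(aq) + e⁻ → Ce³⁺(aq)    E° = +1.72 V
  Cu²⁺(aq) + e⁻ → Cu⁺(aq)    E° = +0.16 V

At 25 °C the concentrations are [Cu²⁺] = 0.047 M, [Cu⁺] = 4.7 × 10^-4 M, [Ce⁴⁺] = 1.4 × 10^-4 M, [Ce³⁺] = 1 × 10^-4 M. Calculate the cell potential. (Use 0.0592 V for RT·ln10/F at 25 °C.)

The Ce⁴⁺/Ce³⁺ couple has the higher reduction potential and acts as the cathode, so E°_cell = +1.72 − (+0.16) = 1.56 V.
Balancing electrons gives n = 1; the reaction quotient is Q = [Cu²⁺]·[Ce³⁺]/([Cu⁺]·[Ce⁴⁺]) = 71.4.
At 25 °C, E = E° − (0.0592/n) log Q = 1.56 − (0.0592/1)(1.854) = 1.560 − 0.110 = 1.450 V.

1.45 V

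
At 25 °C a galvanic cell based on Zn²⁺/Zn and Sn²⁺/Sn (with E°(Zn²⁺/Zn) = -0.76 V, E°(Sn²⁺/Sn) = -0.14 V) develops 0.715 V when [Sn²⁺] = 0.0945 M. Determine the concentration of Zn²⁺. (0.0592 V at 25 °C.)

5.8 × 10^-5 M

From the Nernst equation, log Q = n(E° − E)/0.0592 = 2(0.62 − 0.715)/0.0592 = -3.209, so Q = 6.17 × 10^-4.
With Q = [Zn²⁺]/[Sn²⁺] and the known concentrations, [Zn²⁺] in the numerator gives [Zn²⁺] = 5.8 × 10^-5 M.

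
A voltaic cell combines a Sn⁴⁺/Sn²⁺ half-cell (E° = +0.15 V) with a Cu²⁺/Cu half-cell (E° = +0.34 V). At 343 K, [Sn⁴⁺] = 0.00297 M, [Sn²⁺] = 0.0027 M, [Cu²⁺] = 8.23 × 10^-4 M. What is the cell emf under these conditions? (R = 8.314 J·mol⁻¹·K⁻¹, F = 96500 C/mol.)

The Cu²⁺/Cu couple has the higher reduction potential and acts as the cathode, so E°_cell = +0.34 − (+0.15) = 0.19 V.
Balancing electrons gives n = 2; the reaction quotient is Q = [Sn⁴⁺]/([Sn²⁺]·[Cu²⁺]) = 1340.
E = E° − (RT/nF) ln Q = 0.19 − (8.314×343)/(2×96500) × (7.198) = 0.190 − 0.106 = 0.084 V.

0.084 V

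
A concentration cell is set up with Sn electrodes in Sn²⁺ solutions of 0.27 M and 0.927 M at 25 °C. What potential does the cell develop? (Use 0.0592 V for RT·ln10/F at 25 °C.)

0.016 V

Both half-cells are Sn²⁺/Sn, so E°_cell = 0. The concentrated side is the cathode; the cell reaction moves Sn²⁺ from high to low concentration with n = 2.
Q = [Sn²⁺]_dilute/[Sn²⁺]_conc = 0.27/0.927 = 0.291.
E = 0 − (0.0592/2) log Q = −(0.0592/2)(-0.536) = 0.0159 V.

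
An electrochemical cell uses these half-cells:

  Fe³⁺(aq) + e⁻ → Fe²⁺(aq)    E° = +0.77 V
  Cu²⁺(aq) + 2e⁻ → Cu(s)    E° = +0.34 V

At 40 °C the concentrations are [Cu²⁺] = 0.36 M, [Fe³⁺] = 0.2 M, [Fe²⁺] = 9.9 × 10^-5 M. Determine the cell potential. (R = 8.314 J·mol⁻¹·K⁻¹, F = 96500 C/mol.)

0.649 V

The Fe³⁺/Fe²⁺ couple has the higher reduction potential and acts as the cathode, so E°_cell = +0.77 − (+0.34) = 0.43 V.
Balancing electrons gives n = 2; the reaction quotient is Q = [Cu²⁺]·[Fe²⁺]^2/[Fe³⁺]^2 = 8.82 × 10^-8.
E = E° − (RT/nF) ln Q = 0.43 − (8.314×313)/(2×96500) × (-16.244) = 0.430 + 0.219 = 0.649 V.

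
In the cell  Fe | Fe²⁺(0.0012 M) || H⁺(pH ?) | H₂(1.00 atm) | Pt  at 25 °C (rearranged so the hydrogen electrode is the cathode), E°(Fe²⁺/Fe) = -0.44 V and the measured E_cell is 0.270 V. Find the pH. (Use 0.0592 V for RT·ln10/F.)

E°_cell = 0.44 V and n = 2.
log Q = n(E° − E)/0.0592 = 2×(0.44 − 0.270)/0.0592 = 5.743.
With Q = [Fe²⁺]·P(H₂) / [H⁺]^2, solving for [H⁺] gives log[H⁺] = -4.332, so pH = 4.33.

pH = 4.33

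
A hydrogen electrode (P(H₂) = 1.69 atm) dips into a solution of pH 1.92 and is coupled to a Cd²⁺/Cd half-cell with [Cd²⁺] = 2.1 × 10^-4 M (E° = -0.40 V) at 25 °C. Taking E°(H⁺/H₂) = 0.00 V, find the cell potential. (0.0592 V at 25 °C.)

0.39 V

The hydrogen couple is the cathode, so E°_cell = 0.40 V; n = 2.
[H⁺] = 10^(−1.92) = 0.012 M, and Q = [Cd²⁺]·P(H₂) / [H⁺]^2 = 2.46.
E = E° − (0.0592/2) log Q = 0.40 − (0.0592/2)(0.390) = 0.388 V.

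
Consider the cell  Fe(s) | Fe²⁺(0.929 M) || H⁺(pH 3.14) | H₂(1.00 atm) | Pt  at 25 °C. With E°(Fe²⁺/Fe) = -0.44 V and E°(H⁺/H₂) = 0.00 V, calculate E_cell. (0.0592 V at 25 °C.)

The hydrogen couple is the cathode, so E°_cell = 0.44 V; n = 2.
[H⁺] = 10^(−3.14) = 7.2 × 10^-4 M, and Q = [Fe²⁺]·P(H₂) / [H⁺]^2 = 1.77 × 10^6.
E = E° − (0.0592/2) log Q = 0.44 − (0.0592/2)(6.248) = 0.255 V.

0.26 V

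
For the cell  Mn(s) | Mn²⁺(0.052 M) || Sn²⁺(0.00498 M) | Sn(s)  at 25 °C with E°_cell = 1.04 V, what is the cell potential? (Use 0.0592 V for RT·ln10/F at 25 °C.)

1.01 V

Balancing electrons gives n = 2; the reaction quotient is Q = [Mn²⁺]/[Sn²⁺] = 10.4.
At 25 °C, E = E° − (0.0592/n) log Q = 1.04 − (0.0592/2)(1.019) = 1.040 − 0.030 = 1.010 V.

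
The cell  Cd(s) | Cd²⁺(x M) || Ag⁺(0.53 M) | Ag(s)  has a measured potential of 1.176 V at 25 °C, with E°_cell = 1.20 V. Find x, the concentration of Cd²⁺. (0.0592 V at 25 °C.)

1.8 M

From the Nernst equation, log Q = n(E° − E)/0.0592 = 2(1.20 − 1.176)/0.0592 = 0.811, so Q = 6.47.
With Q = [Cd²⁺]/[Ag⁺]^2 and the known concentrations, [Cd²⁺] in the numerator gives [Cd²⁺] = 1.8 M.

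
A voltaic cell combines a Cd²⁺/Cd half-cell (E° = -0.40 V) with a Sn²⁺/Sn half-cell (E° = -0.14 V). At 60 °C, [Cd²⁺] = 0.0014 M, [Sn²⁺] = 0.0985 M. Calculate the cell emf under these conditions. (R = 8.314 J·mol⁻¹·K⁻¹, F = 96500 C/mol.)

0.321 V

The Sn²⁺/Sn couple has the higher reduction potential and acts as the cathode, so E°_cell = -0.14 − (-0.40) = 0.26 V.
Balancing electrons gives n = 2; the reaction quotient is Q = [Cd²⁺]/[Sn²⁺] = 0.0142.
E = E° − (RT/nF) ln Q = 0.26 − (8.314×333)/(2×96500) × (-4.254) = 0.260 + 0.061 = 0.321 V.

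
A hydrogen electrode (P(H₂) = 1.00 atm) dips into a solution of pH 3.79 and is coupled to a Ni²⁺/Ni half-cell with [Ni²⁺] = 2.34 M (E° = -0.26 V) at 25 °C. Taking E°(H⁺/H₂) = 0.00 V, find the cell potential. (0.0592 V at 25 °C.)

The hydrogen couple is the cathode, so E°_cell = 0.26 V; n = 2.
[H⁺] = 10^(−3.79) = 1.6 × 10^-4 M, and Q = [Ni²⁺]·P(H₂) / [H⁺]^2 = 8.9 × 10^7.
E = E° − (0.0592/2) log Q = 0.26 − (0.0592/2)(7.949) = 0.025 V.

0.025 V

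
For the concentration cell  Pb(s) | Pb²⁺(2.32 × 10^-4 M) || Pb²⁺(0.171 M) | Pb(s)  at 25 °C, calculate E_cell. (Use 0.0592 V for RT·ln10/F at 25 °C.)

0.085 V

Both half-cells are Pb²⁺/Pb, so E°_cell = 0. The concentrated side is the cathode; the cell reaction moves Pb²⁺ from high to low concentration with n = 2.
Q = [Pb²⁺]_dilute/[Pb²⁺]_conc = 2.32 × 10^-4/0.171 = 0.00136.
E = 0 − (0.0592/2) log Q = −(0.0592/2)(-2.868) = 0.0849 V.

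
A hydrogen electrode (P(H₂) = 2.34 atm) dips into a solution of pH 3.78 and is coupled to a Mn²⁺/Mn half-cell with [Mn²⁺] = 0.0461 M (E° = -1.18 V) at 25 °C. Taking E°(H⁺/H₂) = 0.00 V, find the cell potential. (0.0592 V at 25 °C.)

The hydrogen couple is the cathode, so E°_cell = 1.18 V; n = 2.
[H⁺] = 10^(−3.78) = 1.7 × 10^-4 M, and Q = [Mn²⁺]·P(H₂) / [H⁺]^2 = 3.92 × 10^6.
E = E° − (0.0592/2) log Q = 1.18 − (0.0592/2)(6.593) = 0.985 V.

0.98 V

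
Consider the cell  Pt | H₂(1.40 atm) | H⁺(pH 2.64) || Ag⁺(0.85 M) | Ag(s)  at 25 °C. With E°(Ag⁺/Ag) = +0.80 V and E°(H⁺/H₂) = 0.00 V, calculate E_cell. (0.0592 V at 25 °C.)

The Ag⁺/Ag couple is the cathode, so E°_cell = 0.80 V; n = 2.
[H⁺] = 10^(−2.64) = 0.0023 M, and Q = [H⁺]^2 / ([Ag⁺]^2·P(H₂)) = 5.19 × 10^-6.
E = E° − (0.0592/2) log Q = 0.80 − (0.0592/2)(-5.285) = 0.956 V.

0.96 V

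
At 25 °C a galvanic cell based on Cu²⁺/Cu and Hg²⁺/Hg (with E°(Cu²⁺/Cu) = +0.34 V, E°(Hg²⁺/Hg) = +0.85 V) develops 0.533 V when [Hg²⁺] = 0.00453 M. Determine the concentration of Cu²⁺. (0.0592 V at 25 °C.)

7.6 × 10^-4 M

From the Nernst equation, log Q = n(E° − E)/0.0592 = 2(0.51 − 0.533)/0.0592 = -0.777, so Q = 0.167.
With Q = [Cu²⁺]/[Hg²⁺] and the known concentrations, [Cu²⁺] in the numerator gives [Cu²⁺] = 7.6 × 10^-4 M.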